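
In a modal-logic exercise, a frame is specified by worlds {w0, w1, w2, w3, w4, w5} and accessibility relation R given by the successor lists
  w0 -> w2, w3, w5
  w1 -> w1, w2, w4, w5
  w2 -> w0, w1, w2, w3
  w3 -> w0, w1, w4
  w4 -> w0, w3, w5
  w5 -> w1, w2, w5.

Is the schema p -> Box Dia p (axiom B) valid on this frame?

No

Axiom B corresponds to the accessibility relation being symmetric.
Symmetric: no — w0 R w5 but not w5 R w0.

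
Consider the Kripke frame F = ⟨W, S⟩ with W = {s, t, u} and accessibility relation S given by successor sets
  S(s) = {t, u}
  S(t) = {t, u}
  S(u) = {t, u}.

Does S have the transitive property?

Yes

Transitive: yes — every two-step S-path is closed by a direct edge.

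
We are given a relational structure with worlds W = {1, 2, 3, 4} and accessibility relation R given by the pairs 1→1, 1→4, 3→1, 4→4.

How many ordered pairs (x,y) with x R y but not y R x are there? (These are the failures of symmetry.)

Enumerating: (1,4), (3,1).

2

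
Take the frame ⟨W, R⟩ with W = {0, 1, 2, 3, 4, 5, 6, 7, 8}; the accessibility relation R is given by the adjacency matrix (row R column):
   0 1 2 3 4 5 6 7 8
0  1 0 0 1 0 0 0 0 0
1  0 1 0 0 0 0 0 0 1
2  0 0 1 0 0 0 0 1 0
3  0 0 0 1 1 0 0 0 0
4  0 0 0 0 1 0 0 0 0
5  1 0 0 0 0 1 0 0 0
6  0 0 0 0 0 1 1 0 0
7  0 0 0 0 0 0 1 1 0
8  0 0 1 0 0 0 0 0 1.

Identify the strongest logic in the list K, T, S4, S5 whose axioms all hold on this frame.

T

Reflexive (axiom T): yes — every world is R-related to itself.
Transitive (axiom 4): no — 0 R 3 and 3 R 4, but not 0 R 4.
Euclidean (axiom 5): no — 0 R 3 and 0 R 0, but not 3 R 0.
So F validates K, T; S4 would additionally require R to be transitive. The strongest is T.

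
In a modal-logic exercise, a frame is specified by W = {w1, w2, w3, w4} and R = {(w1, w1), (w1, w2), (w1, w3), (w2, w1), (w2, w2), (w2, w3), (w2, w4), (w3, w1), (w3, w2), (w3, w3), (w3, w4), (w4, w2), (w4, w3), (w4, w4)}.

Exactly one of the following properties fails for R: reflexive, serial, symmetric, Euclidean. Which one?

Reflexive: yes — every world is R-related to itself.
Serial: yes — every world has a successor (e.g. w1 R w1).
Symmetric: yes — every pair in R has its reverse in R.
Euclidean: no — w2 R w1 and w2 R w4, but not w1 R w4.
Only Euclidean fails.

Euclidean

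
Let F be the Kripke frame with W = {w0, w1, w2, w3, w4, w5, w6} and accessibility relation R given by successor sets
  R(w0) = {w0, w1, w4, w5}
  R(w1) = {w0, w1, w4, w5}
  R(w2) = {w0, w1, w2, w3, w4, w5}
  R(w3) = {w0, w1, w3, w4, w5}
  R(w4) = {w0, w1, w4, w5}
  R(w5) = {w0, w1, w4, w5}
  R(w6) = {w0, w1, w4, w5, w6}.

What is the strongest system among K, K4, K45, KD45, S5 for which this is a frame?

Transitive (axiom 4): yes — every two-step R-path is closed by a direct edge.
Euclidean (axiom 5): no — w2 R w0 and w2 R w3, but not w0 R w3.
Serial (axiom D): yes — every world has a successor (e.g. w0 R w0).
Reflexive (axiom T): yes — every world is R-related to itself.
So F validates K, K4; K45 would additionally require R to be Euclidean. The strongest is K4.

K4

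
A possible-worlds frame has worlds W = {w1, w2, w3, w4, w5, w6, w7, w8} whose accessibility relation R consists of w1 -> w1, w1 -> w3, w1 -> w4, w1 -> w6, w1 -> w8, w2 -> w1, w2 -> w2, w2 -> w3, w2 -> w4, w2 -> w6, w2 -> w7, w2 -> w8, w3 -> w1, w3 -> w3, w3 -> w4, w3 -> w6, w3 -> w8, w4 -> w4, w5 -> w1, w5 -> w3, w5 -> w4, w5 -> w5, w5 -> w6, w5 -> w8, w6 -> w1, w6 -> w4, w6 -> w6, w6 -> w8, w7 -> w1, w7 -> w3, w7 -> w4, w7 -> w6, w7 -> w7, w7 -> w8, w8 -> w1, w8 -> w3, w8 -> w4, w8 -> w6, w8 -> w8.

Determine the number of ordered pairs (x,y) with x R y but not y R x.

21

Enumerating: (w1,w4), (w2,w1), (w2,w3), (w2,w4), (w2,w6), (w2,w7), (w2,w8), (w3,w4), (w3,w6), (w5,w1), (w5,w3), (w5,w4), … and 9 more.
Total: 21.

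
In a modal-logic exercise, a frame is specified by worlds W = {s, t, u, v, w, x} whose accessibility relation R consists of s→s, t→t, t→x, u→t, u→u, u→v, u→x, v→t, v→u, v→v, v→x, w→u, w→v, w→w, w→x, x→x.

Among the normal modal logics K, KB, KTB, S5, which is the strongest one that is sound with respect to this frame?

Symmetric (axiom B): no — t R x but not x R t.
Reflexive (axiom T): yes — every world is R-related to itself.
Euclidean (axiom 5): no — u R t and u R v, but not t R v.
So F validates K; KB would additionally require R to be symmetric. The strongest is K.

K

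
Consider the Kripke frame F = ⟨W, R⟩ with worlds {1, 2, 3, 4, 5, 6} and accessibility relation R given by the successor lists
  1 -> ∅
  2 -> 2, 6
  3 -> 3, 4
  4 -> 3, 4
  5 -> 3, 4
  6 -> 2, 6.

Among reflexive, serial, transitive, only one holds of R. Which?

transitive

Reflexive: no — 1 is not related to itself.
Serial: no — 1 has no R-successor.
Transitive: yes — every two-step R-path is closed by a direct edge.
Only transitive holds.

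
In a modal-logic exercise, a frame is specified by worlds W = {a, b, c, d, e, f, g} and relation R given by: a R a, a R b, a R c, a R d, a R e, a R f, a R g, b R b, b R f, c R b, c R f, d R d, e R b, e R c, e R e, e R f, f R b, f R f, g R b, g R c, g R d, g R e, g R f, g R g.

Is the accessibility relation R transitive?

Yes

Transitive: yes — every two-step R-path is closed by a direct edge.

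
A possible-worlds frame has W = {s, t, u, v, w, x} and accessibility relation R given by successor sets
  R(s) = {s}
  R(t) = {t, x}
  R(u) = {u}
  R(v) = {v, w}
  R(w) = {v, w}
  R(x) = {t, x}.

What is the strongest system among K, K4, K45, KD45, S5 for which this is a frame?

S5

Transitive (axiom 4): yes — every two-step R-path is closed by a direct edge.
Euclidean (axiom 5): yes — any two successors of a common world are R-related.
Serial (axiom D): yes — every world has a successor (e.g. s R s).
Reflexive (axiom T): yes — every world is R-related to itself.
So F validates K, K4, K45, KD45, S5. The strongest is S5.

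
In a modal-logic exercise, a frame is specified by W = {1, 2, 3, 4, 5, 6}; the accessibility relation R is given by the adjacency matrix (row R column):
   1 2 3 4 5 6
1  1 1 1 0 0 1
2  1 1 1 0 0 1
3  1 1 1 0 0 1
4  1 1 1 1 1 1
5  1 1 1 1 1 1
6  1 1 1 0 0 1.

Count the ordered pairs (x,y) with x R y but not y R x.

Enumerating: (4,1), (4,2), (4,3), (4,6), (5,1), (5,2), (5,3), (5,6).

8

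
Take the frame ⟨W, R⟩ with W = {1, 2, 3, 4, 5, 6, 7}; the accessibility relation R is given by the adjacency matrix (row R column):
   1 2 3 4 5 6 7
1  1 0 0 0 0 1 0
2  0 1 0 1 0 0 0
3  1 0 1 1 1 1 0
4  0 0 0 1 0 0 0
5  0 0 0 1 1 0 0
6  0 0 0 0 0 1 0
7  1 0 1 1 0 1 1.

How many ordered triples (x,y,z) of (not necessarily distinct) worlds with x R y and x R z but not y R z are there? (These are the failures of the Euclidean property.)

29

Enumerating: (1,6,1), (2,4,2), (3,1,3), (3,1,4), (3,1,5), (3,4,1), (3,4,3), (3,4,5), (3,4,6), (3,5,1), (3,5,3), (3,5,6), … and 17 more.
Total: 29.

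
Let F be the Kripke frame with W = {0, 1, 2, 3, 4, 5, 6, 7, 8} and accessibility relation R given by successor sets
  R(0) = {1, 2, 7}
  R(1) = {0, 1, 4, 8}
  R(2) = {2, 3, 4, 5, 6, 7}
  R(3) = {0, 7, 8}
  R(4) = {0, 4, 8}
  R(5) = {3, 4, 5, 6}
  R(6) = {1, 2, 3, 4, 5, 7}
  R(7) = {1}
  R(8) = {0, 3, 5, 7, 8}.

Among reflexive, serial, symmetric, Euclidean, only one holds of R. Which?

serial

Reflexive: no — 0 is not related to itself.
Serial: yes — every world has a successor (e.g. 0 R 1).
Symmetric: no — 0 R 2 but not 2 R 0.
Euclidean: no — 0 R 1 and 0 R 2, but not 1 R 2.
Only serial holds.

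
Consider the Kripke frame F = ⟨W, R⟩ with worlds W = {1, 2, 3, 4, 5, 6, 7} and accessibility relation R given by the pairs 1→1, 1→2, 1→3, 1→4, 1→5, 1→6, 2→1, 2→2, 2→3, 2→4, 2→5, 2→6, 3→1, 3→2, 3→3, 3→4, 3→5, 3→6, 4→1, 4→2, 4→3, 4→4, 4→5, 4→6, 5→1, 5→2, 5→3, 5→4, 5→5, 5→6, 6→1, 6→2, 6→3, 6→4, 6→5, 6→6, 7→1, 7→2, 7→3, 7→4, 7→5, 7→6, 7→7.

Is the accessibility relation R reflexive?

Yes

Reflexive: yes — every world is R-related to itself.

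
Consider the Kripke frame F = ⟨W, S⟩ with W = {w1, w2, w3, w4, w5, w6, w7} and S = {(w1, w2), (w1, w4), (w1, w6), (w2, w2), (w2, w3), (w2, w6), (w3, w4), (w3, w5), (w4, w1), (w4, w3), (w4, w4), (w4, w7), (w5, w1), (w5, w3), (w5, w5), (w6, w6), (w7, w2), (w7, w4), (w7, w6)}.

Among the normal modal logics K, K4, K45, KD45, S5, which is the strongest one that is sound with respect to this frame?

K

Transitive (axiom 4): no — w1 S w2 and w2 S w3, but not w1 S w3.
Euclidean (axiom 5): no — w1 S w2 and w1 S w4, but not w2 S w4.
Serial (axiom D): yes — every world has a successor (e.g. w1 S w2).
Reflexive (axiom T): no — w1 is not related to itself.
So F validates K; K4 would additionally require S to be transitive. The strongest is K.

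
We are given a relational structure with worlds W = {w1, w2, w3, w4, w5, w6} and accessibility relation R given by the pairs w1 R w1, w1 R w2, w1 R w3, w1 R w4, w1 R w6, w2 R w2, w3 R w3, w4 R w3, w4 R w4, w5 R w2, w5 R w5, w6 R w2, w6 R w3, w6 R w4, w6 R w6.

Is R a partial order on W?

Yes

Reflexive: yes — every world is R-related to itself.
Transitive: yes — every two-step R-path is closed by a direct edge.
Antisymmetric: yes — no distinct pair is related both ways.
So R is a partial order.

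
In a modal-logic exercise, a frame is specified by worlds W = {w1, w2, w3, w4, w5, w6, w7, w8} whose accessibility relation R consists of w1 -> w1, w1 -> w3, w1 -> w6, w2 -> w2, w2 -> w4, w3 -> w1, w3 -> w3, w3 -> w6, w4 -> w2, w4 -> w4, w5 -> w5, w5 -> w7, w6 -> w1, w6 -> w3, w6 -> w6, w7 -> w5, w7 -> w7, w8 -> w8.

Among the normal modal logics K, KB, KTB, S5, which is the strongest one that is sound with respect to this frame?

Symmetric (axiom B): yes — every pair in R has its reverse in R.
Reflexive (axiom T): yes — every world is R-related to itself.
Euclidean (axiom 5): yes — any two successors of a common world are R-related.
So F validates K, KB, KTB, S5. The strongest is S5.

S5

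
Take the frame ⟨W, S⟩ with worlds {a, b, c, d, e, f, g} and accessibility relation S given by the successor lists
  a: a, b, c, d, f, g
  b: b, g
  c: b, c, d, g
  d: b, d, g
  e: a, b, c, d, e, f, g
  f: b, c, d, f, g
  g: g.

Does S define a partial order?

Reflexive: yes — every world is S-related to itself.
Transitive: yes — every two-step S-path is closed by a direct edge.
Antisymmetric: yes — no distinct pair is related both ways.
So S is a partial order.

Yes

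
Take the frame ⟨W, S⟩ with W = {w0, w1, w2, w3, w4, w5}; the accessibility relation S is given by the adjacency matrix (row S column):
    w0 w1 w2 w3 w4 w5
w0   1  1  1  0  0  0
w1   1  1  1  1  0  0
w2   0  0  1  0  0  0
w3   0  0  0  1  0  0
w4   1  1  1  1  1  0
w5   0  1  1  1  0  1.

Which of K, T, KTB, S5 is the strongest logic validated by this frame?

T

Reflexive (axiom T): yes — every world is S-related to itself.
Symmetric (axiom B): no — w0 S w2 but not w2 S w0.
Euclidean (axiom 5): no — w0 S w2 and w0 S w1, but not w2 S w1.
So F validates K, T; KTB would additionally require S to be symmetric. The strongest is T.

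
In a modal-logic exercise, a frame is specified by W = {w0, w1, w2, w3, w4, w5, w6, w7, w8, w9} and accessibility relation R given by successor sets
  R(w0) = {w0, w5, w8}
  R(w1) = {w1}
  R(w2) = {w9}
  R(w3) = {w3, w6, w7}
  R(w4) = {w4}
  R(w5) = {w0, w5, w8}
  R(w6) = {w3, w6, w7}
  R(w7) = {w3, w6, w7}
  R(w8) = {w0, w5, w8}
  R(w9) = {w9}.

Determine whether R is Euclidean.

Euclidean: yes — any two successors of a common world are R-related.

Yes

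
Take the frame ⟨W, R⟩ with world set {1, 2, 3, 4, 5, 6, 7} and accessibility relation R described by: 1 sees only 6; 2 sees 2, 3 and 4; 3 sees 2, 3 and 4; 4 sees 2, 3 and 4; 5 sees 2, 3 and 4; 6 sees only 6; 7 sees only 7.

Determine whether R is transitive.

Transitive: yes — every two-step R-path is closed by a direct edge.

Yes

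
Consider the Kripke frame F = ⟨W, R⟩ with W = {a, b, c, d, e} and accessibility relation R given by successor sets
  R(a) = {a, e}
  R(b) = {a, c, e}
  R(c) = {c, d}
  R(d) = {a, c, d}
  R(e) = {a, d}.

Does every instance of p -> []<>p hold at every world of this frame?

No

The schema B characterises exactly the symmetric frames.
Symmetric: no — b R a but not a R b.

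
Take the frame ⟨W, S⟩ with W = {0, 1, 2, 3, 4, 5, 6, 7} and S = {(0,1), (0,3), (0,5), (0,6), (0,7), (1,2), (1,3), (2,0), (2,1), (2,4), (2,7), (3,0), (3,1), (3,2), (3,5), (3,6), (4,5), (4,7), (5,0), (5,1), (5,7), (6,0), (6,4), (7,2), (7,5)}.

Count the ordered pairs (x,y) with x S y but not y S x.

Enumerating: (0,1), (0,7), (2,0), (2,4), (3,2), (3,5), (3,6), (4,5), (4,7), (5,1), (6,4).

11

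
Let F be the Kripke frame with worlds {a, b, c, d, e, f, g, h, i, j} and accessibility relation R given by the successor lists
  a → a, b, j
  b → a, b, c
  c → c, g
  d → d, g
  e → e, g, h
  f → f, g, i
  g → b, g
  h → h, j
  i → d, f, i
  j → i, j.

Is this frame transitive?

Transitive: no — a R b and b R c, but not a R c.

No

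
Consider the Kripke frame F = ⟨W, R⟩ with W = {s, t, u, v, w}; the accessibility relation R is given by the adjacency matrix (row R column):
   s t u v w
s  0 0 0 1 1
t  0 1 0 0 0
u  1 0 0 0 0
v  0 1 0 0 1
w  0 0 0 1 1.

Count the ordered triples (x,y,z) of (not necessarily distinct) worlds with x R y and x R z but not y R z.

5

Enumerating: (s,v,v), (u,s,s), (v,t,w), (v,w,t), (w,v,v).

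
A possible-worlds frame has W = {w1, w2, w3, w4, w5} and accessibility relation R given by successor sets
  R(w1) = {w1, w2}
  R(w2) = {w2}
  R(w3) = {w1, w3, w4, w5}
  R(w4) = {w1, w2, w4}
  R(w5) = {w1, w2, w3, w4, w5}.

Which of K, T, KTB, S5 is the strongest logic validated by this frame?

T

Reflexive (axiom T): yes — every world is R-related to itself.
Symmetric (axiom B): no — w1 R w2 but not w2 R w1.
Euclidean (axiom 5): no — w3 R w1 and w3 R w4, but not w1 R w4.
So F validates K, T; KTB would additionally require R to be symmetric. The strongest is T.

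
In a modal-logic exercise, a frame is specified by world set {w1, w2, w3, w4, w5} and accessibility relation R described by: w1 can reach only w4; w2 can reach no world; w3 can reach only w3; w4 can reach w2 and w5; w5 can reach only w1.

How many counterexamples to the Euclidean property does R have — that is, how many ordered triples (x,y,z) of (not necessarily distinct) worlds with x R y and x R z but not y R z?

6

Enumerating: (w1,w4,w4), (w4,w2,w2), (w4,w2,w5), (w4,w5,w2), (w4,w5,w5), (w5,w1,w1).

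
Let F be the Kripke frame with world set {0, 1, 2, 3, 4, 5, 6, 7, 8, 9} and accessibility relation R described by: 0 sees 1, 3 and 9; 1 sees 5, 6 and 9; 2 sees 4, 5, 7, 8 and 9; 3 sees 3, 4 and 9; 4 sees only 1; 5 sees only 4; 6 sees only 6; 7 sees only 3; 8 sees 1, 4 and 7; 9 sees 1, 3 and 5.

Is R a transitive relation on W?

Transitive: no — 0 R 1 and 1 R 5, but not 0 R 5.

No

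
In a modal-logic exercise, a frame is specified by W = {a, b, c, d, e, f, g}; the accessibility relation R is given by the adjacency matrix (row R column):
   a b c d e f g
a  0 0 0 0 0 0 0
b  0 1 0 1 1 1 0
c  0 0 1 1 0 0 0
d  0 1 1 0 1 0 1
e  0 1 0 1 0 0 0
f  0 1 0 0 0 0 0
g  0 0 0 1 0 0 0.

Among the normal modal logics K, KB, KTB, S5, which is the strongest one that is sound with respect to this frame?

Symmetric (axiom B): yes — every pair in R has its reverse in R.
Reflexive (axiom T): no — a is not related to itself.
Euclidean (axiom 5): no — b R d and b R f, but not d R f.
So F validates K, KB; KTB would additionally require R to be reflexive. The strongest is KB.

KB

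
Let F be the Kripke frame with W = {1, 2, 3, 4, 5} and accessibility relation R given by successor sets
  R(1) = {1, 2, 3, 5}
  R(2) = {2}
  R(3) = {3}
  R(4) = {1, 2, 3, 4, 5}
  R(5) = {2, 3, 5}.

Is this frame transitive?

Yes

Transitive: yes — every two-step R-path is closed by a direct edge.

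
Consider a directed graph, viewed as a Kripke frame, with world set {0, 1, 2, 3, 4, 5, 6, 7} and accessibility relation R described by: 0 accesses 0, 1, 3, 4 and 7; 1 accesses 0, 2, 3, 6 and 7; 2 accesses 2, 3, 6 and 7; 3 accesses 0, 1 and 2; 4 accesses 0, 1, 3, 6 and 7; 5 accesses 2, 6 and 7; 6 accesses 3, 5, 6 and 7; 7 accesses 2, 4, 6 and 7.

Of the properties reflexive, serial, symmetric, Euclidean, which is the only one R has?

Reflexive: no — 1 is not related to itself.
Serial: yes — every world has a successor (e.g. 0 R 0).
Symmetric: no — 0 R 7 but not 7 R 0.
Euclidean: no — 0 R 1 and 0 R 4, but not 1 R 4.
Only serial holds.

serial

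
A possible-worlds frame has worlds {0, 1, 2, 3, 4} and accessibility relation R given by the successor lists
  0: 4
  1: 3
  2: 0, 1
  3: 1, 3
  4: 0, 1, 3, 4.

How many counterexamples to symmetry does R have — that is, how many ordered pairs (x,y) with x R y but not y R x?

Enumerating: (2,0), (2,1), (4,1), (4,3).

4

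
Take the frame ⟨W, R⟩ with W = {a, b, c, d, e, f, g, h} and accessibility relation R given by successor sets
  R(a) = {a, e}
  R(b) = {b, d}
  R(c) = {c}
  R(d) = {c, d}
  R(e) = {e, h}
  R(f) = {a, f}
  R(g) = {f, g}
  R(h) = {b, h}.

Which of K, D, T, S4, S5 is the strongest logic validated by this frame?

Serial (axiom D): yes — every world has a successor (e.g. a R a).
Reflexive (axiom T): yes — every world is R-related to itself.
Transitive (axiom 4): no — a R e and e R h, but not a R h.
Euclidean (axiom 5): no — a R e and a R a, but not e R a.
So F validates K, D, T; S4 would additionally require R to be transitive. The strongest is T.

T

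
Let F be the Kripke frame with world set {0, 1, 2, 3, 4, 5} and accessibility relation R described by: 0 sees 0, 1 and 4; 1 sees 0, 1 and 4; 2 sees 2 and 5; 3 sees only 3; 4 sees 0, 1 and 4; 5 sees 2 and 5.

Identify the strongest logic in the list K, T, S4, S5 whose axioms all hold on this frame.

Reflexive (axiom T): yes — every world is R-related to itself.
Transitive (axiom 4): yes — every two-step R-path is closed by a direct edge.
Euclidean (axiom 5): yes — any two successors of a common world are R-related.
So F validates K, T, S4, S5. The strongest is S5.

S5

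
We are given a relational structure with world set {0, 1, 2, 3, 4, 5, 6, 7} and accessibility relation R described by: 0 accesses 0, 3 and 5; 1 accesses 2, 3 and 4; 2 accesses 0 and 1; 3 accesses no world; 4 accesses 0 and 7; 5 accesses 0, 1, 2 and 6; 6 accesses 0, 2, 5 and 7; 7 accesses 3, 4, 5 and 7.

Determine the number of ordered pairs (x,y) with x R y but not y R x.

12

Enumerating: (0,3), (1,3), (1,4), (2,0), (4,0), (5,1), (5,2), (6,0), (6,2), (6,7), (7,3), (7,5).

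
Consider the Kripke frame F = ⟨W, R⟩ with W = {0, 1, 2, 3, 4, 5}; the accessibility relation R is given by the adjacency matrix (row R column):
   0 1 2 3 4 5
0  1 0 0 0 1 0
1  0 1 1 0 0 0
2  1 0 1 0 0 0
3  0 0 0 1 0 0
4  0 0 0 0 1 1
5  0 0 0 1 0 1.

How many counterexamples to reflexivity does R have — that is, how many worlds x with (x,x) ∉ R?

0

R is reflexive; there are no such worlds.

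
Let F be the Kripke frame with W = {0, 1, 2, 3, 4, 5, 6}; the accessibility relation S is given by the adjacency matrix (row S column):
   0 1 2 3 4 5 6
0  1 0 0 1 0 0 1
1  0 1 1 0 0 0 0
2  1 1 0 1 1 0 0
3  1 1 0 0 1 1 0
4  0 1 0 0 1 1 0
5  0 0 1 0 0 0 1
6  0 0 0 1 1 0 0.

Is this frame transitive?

No

Transitive: no — 0 S 3 and 3 S 1, but not 0 S 1.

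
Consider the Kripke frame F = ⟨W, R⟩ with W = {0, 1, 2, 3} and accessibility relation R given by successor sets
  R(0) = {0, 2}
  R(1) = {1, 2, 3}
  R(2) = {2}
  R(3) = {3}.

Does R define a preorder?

Yes

Reflexive: yes — every world is R-related to itself.
Transitive: yes — every two-step R-path is closed by a direct edge.
So R is a preorder.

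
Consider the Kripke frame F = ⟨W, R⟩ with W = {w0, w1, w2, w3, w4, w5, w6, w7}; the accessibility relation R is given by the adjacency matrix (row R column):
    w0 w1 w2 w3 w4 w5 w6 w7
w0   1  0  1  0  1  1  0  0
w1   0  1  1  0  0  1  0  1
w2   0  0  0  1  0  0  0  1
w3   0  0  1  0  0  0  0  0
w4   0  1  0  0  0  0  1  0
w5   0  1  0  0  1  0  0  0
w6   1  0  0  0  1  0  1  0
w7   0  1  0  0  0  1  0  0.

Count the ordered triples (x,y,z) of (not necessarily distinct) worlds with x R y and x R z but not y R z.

32

Enumerating: (w0,w2,w0), (w0,w2,w2), (w0,w2,w4), (w0,w2,w5), (w0,w4,w0), (w0,w4,w2), (w0,w4,w4), (w0,w4,w5), (w0,w5,w0), (w0,w5,w2), (w0,w5,w5), (w1,w2,w1), … and 20 more.
Total: 32.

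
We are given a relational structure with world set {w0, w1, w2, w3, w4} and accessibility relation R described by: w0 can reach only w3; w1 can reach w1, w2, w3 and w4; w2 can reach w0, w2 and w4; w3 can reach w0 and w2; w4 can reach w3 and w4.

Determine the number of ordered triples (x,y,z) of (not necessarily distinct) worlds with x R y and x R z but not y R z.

Enumerating: (w0,w3,w3), (w1,w2,w1), (w1,w2,w3), (w1,w3,w1), (w1,w3,w3), (w1,w3,w4), (w1,w4,w1), (w1,w4,w2), (w2,w0,w0), (w2,w0,w2), (w2,w0,w4), (w2,w4,w0), (w2,w4,w2), (w3,w0,w0), (w3,w0,w2), (w4,w3,w3), (w4,w3,w4).

17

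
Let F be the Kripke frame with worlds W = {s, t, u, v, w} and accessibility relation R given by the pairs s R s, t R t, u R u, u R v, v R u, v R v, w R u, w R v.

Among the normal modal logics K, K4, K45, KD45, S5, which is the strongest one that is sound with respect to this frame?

KD45

Transitive (axiom 4): yes — every two-step R-path is closed by a direct edge.
Euclidean (axiom 5): yes — any two successors of a common world are R-related.
Serial (axiom D): yes — every world has a successor (e.g. s R s).
Reflexive (axiom T): no — w is not related to itself.
So F validates K, K4, K45, KD45; S5 would additionally require R to be reflexive. The strongest is KD45.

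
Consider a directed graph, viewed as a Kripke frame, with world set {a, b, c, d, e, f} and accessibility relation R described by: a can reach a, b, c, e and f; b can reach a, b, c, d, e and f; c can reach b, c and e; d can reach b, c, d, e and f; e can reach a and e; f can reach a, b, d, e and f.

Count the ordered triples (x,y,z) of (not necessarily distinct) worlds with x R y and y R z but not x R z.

15

Enumerating: (a,b,d), (a,f,d), (c,b,a), (c,b,d), (c,b,f), (c,e,a), (d,b,a), (d,e,a), (d,f,a), (e,a,b), (e,a,c), (e,a,f), (f,a,c), (f,b,c), (f,d,c).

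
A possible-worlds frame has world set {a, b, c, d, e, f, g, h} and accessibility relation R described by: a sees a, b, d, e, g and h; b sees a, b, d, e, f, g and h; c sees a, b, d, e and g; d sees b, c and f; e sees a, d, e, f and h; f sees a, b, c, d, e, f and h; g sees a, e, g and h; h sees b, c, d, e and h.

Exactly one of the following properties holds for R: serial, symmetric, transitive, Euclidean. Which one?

Serial: yes — every world has a successor (e.g. a R a).
Symmetric: no — a R d but not d R a.
Transitive: no — a R b and b R f, but not a R f.
Euclidean: no — a R d and a R e, but not d R e.
Only serial holds.

serial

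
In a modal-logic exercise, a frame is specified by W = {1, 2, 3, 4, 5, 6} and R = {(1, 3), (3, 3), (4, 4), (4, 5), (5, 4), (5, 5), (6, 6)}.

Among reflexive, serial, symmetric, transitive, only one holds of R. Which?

transitive

Reflexive: no — 1 is not related to itself.
Serial: no — 2 has no R-successor.
Symmetric: no — 1 R 3 but not 3 R 1.
Transitive: yes — every two-step R-path is closed by a direct edge.
Only transitive holds.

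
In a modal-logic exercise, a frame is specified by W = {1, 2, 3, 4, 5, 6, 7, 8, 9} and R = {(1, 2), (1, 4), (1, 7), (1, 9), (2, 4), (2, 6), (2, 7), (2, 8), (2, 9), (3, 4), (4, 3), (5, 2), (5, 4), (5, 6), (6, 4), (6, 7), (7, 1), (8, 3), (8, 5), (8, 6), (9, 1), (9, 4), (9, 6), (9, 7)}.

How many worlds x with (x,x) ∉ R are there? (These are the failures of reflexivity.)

Enumerating: 1, 2, 3, 4, 5, 6, 7, 8, 9.

9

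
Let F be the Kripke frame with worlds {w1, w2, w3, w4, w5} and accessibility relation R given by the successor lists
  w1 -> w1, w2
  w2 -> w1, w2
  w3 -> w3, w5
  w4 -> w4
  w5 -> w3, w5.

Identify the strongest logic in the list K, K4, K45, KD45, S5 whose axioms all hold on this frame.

Transitive (axiom 4): yes — every two-step R-path is closed by a direct edge.
Euclidean (axiom 5): yes — any two successors of a common world are R-related.
Serial (axiom D): yes — every world has a successor (e.g. w1 R w1).
Reflexive (axiom T): yes — every world is R-related to itself.
So F validates K, K4, K45, KD45, S5. The strongest is S5.

S5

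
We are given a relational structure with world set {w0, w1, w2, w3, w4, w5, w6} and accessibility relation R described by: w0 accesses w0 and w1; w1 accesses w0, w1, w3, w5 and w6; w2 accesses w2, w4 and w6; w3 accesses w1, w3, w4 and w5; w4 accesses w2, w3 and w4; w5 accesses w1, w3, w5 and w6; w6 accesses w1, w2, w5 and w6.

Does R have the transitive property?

Transitive: no — w0 R w1 and w1 R w3, but not w0 R w3.

No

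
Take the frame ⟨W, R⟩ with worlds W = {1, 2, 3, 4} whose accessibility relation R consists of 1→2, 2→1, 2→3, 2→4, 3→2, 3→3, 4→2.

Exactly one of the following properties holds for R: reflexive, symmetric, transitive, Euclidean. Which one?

symmetric

Reflexive: no — 1 is not related to itself.
Symmetric: yes — every pair in R has its reverse in R.
Transitive: no — 1 R 2 and 2 R 3, but not 1 R 3.
Euclidean: no — 2 R 1 and 2 R 3, but not 1 R 3.
Only symmetric holds.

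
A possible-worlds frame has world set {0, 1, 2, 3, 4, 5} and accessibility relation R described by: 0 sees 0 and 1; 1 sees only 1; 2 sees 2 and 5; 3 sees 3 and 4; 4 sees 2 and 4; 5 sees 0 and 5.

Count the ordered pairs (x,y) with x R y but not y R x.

5

Enumerating: (0,1), (2,5), (3,4), (4,2), (5,0).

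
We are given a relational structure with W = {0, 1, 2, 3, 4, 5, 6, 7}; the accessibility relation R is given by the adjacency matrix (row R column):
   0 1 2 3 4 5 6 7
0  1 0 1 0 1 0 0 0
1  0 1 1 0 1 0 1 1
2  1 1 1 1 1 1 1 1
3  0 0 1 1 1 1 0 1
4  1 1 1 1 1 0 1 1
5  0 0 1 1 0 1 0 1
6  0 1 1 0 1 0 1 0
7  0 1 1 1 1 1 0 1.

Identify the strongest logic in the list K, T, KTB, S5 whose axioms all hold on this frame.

KTB

Reflexive (axiom T): yes — every world is R-related to itself.
Symmetric (axiom B): yes — every pair in R has its reverse in R.
Euclidean (axiom 5): no — 1 R 6 and 1 R 7, but not 6 R 7.
So F validates K, T, KTB; S5 would additionally require R to be Euclidean. The strongest is KTB.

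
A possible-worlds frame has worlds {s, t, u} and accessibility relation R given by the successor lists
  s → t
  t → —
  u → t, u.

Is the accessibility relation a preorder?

Reflexive: no — s is not related to itself.
Transitive: yes — every two-step R-path is closed by a direct edge.
So R is not a preorder.

No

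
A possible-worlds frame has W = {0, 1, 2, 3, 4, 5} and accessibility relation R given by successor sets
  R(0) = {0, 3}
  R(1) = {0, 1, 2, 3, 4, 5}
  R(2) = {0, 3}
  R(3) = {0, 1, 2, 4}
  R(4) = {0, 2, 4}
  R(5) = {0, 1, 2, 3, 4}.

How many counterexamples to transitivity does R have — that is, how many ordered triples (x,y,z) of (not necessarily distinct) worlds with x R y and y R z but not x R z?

13

Enumerating: (0,3,1), (0,3,2), (0,3,4), (2,3,1), (2,3,2), (2,3,4), (3,0,3), (3,1,3), (3,1,5), (3,2,3), (4,0,3), (4,2,3), (5,1,5).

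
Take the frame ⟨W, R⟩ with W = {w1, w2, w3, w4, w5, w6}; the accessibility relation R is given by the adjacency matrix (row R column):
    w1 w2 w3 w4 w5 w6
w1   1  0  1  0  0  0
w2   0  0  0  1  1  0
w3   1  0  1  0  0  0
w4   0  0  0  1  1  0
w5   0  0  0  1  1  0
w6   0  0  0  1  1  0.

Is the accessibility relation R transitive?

Transitive: yes — every two-step R-path is closed by a direct edge.

Yes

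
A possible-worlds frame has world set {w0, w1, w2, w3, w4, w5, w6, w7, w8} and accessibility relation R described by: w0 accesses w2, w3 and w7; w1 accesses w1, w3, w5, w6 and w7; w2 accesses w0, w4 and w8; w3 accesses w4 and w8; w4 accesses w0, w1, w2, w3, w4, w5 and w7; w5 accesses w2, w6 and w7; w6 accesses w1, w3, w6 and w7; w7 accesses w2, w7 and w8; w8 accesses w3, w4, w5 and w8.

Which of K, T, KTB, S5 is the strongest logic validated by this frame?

K

Reflexive (axiom T): no — w0 is not related to itself.
Symmetric (axiom B): no — w0 R w3 but not w3 R w0.
Euclidean (axiom 5): no — w0 R w2 and w0 R w3, but not w2 R w3.
So F validates K; T would additionally require R to be reflexive. The strongest is K.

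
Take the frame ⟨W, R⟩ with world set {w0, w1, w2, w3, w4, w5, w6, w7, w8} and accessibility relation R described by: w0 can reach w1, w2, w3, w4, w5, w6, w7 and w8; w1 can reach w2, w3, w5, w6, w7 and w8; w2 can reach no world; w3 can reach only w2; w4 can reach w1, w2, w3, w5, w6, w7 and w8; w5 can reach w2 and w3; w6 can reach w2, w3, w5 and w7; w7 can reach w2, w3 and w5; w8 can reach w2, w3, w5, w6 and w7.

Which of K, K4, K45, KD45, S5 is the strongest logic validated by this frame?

K4

Transitive (axiom 4): yes — every two-step R-path is closed by a direct edge.
Euclidean (axiom 5): no — w0 R w1 and w0 R w4, but not w1 R w4.
Serial (axiom D): no — w2 has no R-successor.
Reflexive (axiom T): no — w0 is not related to itself.
So F validates K, K4; K45 would additionally require R to be Euclidean. The strongest is K4.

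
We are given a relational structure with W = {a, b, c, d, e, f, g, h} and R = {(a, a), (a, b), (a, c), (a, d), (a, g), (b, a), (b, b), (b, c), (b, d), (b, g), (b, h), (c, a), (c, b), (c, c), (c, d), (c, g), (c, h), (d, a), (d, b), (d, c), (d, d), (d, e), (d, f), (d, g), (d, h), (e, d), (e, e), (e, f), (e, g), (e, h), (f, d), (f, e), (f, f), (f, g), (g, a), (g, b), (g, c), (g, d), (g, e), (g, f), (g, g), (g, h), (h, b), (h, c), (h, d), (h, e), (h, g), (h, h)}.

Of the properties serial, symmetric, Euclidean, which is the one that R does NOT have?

Euclidean

Serial: yes — every world has a successor (e.g. a R a).
Symmetric: yes — every pair in R has its reverse in R.
Euclidean: no — b R a and b R h, but not a R h.
Only Euclidean fails.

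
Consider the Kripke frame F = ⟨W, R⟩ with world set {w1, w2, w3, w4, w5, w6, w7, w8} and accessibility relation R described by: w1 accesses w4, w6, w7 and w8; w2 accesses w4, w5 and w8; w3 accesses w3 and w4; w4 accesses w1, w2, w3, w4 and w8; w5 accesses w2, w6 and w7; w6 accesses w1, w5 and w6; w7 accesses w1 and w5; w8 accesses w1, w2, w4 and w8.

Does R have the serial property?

Yes

Serial: yes — every world has a successor (e.g. w1 R w4).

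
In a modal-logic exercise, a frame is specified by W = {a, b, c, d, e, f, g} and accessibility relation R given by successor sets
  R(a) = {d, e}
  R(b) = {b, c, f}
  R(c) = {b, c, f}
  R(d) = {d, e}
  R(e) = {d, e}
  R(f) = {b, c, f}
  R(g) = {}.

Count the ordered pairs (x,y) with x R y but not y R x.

Enumerating: (a,d), (a,e).

2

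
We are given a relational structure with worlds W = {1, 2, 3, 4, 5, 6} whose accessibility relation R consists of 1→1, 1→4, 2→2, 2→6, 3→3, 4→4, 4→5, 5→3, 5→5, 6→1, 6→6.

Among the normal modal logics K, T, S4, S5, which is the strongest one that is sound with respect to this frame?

Reflexive (axiom T): yes — every world is R-related to itself.
Transitive (axiom 4): no — 1 R 4 and 4 R 5, but not 1 R 5.
Euclidean (axiom 5): no — 1 R 4 and 1 R 1, but not 4 R 1.
So F validates K, T; S4 would additionally require R to be transitive. The strongest is T.

T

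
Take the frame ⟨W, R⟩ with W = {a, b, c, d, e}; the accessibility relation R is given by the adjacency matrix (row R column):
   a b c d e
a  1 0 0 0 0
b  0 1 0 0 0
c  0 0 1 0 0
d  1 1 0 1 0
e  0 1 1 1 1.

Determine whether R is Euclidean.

Euclidean: no — d R a and d R b, but not a R b.

No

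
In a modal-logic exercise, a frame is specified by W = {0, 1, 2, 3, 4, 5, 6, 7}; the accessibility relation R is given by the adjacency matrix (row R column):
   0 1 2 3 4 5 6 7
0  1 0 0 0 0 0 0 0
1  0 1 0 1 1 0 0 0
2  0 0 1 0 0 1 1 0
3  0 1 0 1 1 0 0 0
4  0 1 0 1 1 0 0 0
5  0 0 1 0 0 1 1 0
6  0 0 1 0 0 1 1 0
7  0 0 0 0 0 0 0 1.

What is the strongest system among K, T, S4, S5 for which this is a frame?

Reflexive (axiom T): yes — every world is R-related to itself.
Transitive (axiom 4): yes — every two-step R-path is closed by a direct edge.
Euclidean (axiom 5): yes — any two successors of a common world are R-related.
So F validates K, T, S4, S5. The strongest is S5.

S5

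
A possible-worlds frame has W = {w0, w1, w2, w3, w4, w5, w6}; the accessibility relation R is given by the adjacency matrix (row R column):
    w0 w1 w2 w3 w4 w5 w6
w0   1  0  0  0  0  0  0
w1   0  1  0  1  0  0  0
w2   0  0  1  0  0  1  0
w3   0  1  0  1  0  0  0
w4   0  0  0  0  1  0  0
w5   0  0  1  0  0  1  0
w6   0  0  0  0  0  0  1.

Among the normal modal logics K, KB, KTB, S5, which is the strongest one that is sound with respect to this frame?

Symmetric (axiom B): yes — every pair in R has its reverse in R.
Reflexive (axiom T): yes — every world is R-related to itself.
Euclidean (axiom 5): yes — any two successors of a common world are R-related.
So F validates K, KB, KTB, S5. The strongest is S5.

S5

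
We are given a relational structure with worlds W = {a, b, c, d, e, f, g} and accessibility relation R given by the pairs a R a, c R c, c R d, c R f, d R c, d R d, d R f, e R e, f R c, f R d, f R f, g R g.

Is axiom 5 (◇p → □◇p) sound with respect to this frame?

Yes

The schema 5 characterises exactly the Euclidean frames.
Euclidean: yes — any two successors of a common world are R-related.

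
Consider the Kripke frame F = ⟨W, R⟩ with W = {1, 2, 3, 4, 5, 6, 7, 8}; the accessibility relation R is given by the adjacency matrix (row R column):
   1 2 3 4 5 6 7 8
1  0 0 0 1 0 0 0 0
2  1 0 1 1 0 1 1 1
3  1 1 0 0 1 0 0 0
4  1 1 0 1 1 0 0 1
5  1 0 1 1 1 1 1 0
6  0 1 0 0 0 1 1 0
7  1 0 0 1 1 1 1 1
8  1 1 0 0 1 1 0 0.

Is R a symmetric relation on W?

Symmetric: no — 2 R 1 but not 1 R 2.

No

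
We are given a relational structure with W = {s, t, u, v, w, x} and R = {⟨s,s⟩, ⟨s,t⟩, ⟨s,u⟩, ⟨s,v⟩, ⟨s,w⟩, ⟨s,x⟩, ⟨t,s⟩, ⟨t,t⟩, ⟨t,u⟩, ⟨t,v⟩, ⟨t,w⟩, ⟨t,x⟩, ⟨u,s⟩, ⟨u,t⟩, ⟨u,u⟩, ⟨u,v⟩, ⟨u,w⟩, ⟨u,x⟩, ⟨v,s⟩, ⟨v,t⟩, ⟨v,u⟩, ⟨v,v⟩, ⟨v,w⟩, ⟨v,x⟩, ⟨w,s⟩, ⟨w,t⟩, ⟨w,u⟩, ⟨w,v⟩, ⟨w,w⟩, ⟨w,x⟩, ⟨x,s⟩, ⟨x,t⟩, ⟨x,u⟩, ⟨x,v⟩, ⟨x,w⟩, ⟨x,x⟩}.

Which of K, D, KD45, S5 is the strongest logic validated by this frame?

S5

Serial (axiom D): yes — every world has a successor (e.g. s R s).
Euclidean (axiom 5): yes — any two successors of a common world are R-related.
Transitive (axiom 4): yes — every two-step R-path is closed by a direct edge.
Reflexive (axiom T): yes — every world is R-related to itself.
So F validates K, D, KD45, S5. The strongest is S5.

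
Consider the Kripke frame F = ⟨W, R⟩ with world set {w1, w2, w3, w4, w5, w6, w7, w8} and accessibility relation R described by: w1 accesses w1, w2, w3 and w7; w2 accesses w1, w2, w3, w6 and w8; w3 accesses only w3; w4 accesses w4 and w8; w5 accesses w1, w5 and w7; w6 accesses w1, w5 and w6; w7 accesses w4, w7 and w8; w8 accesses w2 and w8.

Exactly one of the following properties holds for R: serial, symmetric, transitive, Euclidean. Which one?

serial

Serial: yes — every world has a successor (e.g. w1 R w1).
Symmetric: no — w1 R w3 but not w3 R w1.
Transitive: no — w1 R w2 and w2 R w6, but not w1 R w6.
Euclidean: no — w1 R w2 and w1 R w7, but not w2 R w7.
Only serial holds.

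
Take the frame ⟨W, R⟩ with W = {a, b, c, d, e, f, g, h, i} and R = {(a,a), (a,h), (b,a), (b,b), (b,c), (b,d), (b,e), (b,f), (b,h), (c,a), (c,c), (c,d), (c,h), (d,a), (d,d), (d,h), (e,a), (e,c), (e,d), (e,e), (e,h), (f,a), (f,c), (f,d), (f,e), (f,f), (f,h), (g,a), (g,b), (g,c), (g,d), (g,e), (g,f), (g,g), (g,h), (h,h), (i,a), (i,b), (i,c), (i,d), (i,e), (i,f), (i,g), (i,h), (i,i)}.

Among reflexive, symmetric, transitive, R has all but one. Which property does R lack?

symmetric

Reflexive: yes — every world is R-related to itself.
Symmetric: no — a R h but not h R a.
Transitive: yes — every two-step R-path is closed by a direct edge.
Only symmetric fails.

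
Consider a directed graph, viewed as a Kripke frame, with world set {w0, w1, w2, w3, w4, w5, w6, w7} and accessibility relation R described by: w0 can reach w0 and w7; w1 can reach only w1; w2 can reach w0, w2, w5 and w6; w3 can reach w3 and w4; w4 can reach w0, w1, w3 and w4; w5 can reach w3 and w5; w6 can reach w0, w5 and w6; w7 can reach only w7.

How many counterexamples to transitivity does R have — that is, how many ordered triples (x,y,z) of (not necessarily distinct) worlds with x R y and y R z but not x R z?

8

Enumerating: (w2,w0,w7), (w2,w5,w3), (w3,w4,w0), (w3,w4,w1), (w4,w0,w7), (w5,w3,w4), (w6,w0,w7), (w6,w5,w3).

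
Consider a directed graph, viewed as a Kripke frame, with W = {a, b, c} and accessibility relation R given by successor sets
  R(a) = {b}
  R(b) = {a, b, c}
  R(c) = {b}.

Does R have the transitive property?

No

Transitive: no — a R b and b R c, but not a R c.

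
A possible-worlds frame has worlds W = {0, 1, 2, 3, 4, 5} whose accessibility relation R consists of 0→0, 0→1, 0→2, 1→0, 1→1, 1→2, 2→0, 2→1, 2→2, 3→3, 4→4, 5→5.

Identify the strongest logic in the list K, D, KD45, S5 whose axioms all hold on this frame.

S5

Serial (axiom D): yes — every world has a successor (e.g. 0 R 0).
Euclidean (axiom 5): yes — any two successors of a common world are R-related.
Transitive (axiom 4): yes — every two-step R-path is closed by a direct edge.
Reflexive (axiom T): yes — every world is R-related to itself.
So F validates K, D, KD45, S5. The strongest is S5.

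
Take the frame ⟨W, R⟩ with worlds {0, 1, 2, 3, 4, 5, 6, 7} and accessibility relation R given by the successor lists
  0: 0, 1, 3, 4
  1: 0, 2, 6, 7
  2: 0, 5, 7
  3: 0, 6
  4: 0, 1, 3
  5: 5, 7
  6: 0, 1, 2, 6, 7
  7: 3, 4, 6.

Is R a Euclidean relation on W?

No

Euclidean: no — 0 R 1 and 0 R 3, but not 1 R 3.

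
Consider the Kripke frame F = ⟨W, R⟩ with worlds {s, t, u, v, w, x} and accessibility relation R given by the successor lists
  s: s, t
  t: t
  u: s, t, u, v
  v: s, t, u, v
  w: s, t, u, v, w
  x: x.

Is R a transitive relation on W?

Yes

Transitive: yes — every two-step R-path is closed by a direct edge.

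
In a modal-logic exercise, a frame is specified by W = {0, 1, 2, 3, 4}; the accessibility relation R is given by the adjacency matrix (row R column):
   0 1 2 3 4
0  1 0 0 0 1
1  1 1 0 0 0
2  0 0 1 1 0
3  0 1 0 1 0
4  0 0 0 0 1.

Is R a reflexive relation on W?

Yes

Reflexive: yes — every world is R-related to itself.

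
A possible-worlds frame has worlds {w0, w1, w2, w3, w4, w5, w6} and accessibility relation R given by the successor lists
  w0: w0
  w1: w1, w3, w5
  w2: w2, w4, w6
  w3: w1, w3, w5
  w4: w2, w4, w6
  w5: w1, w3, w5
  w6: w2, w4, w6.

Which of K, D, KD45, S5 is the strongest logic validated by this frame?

Serial (axiom D): yes — every world has a successor (e.g. w0 R w0).
Euclidean (axiom 5): yes — any two successors of a common world are R-related.
Transitive (axiom 4): yes — every two-step R-path is closed by a direct edge.
Reflexive (axiom T): yes — every world is R-related to itself.
So F validates K, D, KD45, S5. The strongest is S5.

S5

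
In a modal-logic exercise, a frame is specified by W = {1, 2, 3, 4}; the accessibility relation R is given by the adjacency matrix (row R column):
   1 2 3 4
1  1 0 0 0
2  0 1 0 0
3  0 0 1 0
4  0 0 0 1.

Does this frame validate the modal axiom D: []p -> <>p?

Yes

By correspondence theory, D is valid on a frame iff R is serial.
Serial: yes — every world has a successor (e.g. 1 R 1).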